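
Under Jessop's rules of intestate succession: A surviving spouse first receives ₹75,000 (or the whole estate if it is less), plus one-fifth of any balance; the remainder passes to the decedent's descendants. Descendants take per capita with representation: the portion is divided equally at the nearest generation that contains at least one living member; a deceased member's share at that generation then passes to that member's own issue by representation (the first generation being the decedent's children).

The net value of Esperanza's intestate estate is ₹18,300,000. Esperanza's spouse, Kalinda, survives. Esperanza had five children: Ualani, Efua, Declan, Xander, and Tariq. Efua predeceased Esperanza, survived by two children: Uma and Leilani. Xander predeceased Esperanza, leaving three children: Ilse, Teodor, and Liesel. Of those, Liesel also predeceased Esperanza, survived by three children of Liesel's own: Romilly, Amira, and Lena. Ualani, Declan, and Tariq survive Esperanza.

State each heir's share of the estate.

Kalinda: ₹3,720,000; Ualani: ₹2,916,000; Uma: ₹1,458,000; Leilani: ₹1,458,000; Declan: ₹2,916,000; Ilse: ₹972,000; Teodor: ₹972,000; Romilly: ₹324,000; Amira: ₹324,000; Lena: ₹324,000; Tariq: ₹2,916,000

Kalinda first takes ₹75,000, leaving a balance of ₹18,225,000. Kalinda then takes one-fifth of the balance (₹3,645,000), for a total of ₹3,720,000. The remaining ₹14,580,000 passes to the descendants.
The descendants' portion (₹14,580,000) is divided into 5 shares of ₹2,916,000: Ualani, Declan, and Tariq each take ₹2,916,000; Efua's ₹2,916,000 share passes to Efua's issue; Xander's ₹2,916,000 share passes to Xander's issue.
Efua's share (₹2,916,000) is divided into 2 shares of ₹1,458,000: Uma and Leilani each take ₹1,458,000.
Xander's share (₹2,916,000) is divided into 3 shares of ₹972,000: Ilse and Teodor each take ₹972,000; Liesel's ₹972,000 share passes to Liesel's issue.
Liesel's share (₹972,000) is divided into 3 shares of ₹324,000: Romilly, Amira, and Lena each take ₹324,000.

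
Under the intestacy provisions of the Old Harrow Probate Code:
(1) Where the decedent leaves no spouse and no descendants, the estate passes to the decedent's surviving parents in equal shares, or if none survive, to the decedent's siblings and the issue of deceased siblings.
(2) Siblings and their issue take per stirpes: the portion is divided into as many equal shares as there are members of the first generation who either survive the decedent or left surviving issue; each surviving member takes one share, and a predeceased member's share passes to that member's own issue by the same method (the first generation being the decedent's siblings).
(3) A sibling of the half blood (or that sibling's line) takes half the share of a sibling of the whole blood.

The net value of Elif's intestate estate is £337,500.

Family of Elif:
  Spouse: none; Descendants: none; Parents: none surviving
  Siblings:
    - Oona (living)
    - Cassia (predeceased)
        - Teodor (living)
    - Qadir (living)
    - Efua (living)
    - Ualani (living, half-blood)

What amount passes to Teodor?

Teodor receives £75,000.

The entire £337,500 passes to the siblings and their issue.
Counting each half-blood sibling's line as half a unit, there are 9/2 units in £337,500, so one unit is £75,000. Whole-blood lines (Oona, Cassia, Qadir, and Efua) take £75,000 each; half-blood lines (Ualani) take £37,500 each.
Cassia's share (£75,000) passes entirely to Teodor.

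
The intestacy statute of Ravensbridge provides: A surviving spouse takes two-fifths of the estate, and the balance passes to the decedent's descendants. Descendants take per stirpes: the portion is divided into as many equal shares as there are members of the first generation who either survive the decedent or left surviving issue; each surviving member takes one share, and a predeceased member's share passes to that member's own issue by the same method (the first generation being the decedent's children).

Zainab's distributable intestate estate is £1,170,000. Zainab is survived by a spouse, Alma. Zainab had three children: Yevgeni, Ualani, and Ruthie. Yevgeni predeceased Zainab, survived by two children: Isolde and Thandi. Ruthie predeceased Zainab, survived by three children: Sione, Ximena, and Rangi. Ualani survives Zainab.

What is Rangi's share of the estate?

Alma takes two-fifths of £1,170,000 = £468,000. The remaining £702,000 passes to the descendants.
The descendants' portion (£702,000) is divided into 3 shares of £234,000: Ualani takes £234,000; Yevgeni's £234,000 share passes to Yevgeni's issue; Ruthie's £234,000 share passes to Ruthie's issue.
Yevgeni's share (£234,000) is divided into 2 shares of £117,000: Isolde and Thandi each take £117,000.
Ruthie's share (£234,000) is divided into 3 shares of £78,000: Sione, Ximena, and Rangi each take £78,000.

Rangi receives £78,000.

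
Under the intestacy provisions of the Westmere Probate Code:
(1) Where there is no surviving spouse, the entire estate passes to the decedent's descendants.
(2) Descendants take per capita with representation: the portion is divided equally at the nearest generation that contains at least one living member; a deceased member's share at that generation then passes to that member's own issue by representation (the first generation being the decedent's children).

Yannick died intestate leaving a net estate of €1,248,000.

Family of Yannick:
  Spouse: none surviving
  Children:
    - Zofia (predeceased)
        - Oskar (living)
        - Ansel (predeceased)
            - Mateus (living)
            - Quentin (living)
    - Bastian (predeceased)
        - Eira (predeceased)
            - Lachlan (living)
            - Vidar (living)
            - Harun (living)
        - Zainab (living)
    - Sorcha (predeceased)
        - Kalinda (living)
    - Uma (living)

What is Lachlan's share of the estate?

Lachlan receives €52,000.

The entire €1,248,000 passes to the descendants.
That amount (€1,248,000) is divided into 4 shares of €312,000: Uma takes €312,000; Zofia's €312,000 share passes to Zofia's issue; Bastian's €312,000 share passes to Bastian's issue; Sorcha's €312,000 share passes to Sorcha's issue.
Zofia's share (€312,000) is divided into 2 shares of €156,000: Oskar takes €156,000; Ansel's €156,000 share passes to Ansel's issue.
Ansel's share (€156,000) is divided into 2 shares of €78,000: Mateus and Quentin each take €78,000.
Bastian's share (€312,000) is divided into 2 shares of €156,000: Zainab takes €156,000; Eira's €156,000 share passes to Eira's issue.
Eira's share (€156,000) is divided into 3 shares of €52,000: Lachlan, Vidar, and Harun each take €52,000.
Sorcha's share (€312,000) passes entirely to Kalinda.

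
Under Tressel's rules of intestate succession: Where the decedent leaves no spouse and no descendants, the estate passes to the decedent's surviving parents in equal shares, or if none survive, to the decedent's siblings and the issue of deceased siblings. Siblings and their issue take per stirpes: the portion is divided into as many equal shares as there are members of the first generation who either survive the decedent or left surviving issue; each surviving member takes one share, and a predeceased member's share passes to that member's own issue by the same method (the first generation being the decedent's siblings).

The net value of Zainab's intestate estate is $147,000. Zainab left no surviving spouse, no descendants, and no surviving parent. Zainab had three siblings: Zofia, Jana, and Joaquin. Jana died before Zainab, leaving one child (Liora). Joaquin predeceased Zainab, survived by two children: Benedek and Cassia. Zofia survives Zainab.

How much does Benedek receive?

Benedek receives $24,500.

The entire $147,000 passes to the siblings and their issue.
That amount ($147,000) is divided into 3 shares of $49,000: Zofia takes $49,000; Jana's $49,000 share passes to Jana's issue; Joaquin's $49,000 share passes to Joaquin's issue.
Jana's share ($49,000) passes entirely to Liora.
Joaquin's share ($49,000) is divided into 2 shares of $24,500: Benedek and Cassia each take $24,500.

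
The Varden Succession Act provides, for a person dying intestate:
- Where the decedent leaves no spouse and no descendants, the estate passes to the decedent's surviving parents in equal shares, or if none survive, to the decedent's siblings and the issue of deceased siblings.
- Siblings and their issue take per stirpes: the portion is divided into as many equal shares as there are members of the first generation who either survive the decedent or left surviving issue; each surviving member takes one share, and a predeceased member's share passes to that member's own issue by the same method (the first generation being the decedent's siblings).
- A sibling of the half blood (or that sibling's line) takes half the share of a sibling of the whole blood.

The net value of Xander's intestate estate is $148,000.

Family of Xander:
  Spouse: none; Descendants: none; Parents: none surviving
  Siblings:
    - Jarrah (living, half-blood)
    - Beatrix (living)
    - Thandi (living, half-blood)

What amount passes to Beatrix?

Beatrix receives $74,000.

The entire $148,000 passes to the siblings and their issue.
Counting each half-blood sibling's line as half a unit, there are 2 units in $148,000, so one unit is $74,000. Whole-blood lines (Beatrix) take $74,000 each; half-blood lines (Jarrah and Thandi) take $37,000 each.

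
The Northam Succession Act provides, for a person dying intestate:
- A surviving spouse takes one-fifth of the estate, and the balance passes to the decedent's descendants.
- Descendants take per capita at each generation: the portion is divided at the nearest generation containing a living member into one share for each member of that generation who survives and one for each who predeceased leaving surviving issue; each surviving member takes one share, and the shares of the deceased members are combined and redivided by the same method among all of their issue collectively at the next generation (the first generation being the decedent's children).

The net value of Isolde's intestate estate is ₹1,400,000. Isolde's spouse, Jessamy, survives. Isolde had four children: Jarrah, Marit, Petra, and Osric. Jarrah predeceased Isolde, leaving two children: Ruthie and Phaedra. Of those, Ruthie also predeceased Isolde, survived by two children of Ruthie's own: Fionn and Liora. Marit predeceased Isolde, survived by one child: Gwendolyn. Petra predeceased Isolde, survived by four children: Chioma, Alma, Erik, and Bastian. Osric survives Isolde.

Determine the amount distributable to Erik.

Jessamy takes one-fifth of ₹1,400,000 = ₹280,000. The remaining ₹1,120,000 passes to the descendants.
The descendants' portion (₹1,120,000) is divided at the children's generation into 4 shares of ₹280,000. Osric takes ₹280,000. The 3 shares of the deceased (Jarrah, Marit, and Petra) are combined into a pool of ₹840,000.
That pool (₹840,000) is divided at the grandchildren's generation into 7 shares of ₹120,000. Phaedra, Gwendolyn, Chioma, Alma, Erik, and Bastian each take ₹120,000. The remaining share for the deceased Ruthie (₹120,000) is carried to the next generation.
That pool (₹120,000) is divided at the great-grandchildren's generation equally among Fionn and Liora: ₹60,000 each.

Erik receives ₹120,000.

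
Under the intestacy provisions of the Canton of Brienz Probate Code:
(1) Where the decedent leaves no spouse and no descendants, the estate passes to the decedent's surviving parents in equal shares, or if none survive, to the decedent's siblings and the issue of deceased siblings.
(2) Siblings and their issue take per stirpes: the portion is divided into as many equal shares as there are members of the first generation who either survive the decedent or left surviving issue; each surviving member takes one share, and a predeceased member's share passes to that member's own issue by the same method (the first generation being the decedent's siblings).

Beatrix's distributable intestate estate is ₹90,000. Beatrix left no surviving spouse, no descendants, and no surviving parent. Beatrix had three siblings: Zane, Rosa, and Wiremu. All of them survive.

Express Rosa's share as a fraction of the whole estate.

Rosa receives 1/3 of the estate.

The entire ₹90,000 passes to the siblings and their issue.
That amount (₹90,000) is divided into 3 shares of ₹30,000: Zane, Rosa, and Wiremu each take ₹30,000.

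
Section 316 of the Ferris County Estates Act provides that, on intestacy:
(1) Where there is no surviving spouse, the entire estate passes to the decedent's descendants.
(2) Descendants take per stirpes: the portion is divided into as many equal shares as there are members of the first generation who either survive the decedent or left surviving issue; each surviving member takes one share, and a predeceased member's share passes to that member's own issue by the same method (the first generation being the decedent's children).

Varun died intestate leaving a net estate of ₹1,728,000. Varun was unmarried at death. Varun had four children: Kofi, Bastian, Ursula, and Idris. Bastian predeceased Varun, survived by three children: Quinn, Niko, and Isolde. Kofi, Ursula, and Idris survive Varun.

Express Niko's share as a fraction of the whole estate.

Niko receives 1/12 of the estate.

The entire ₹1,728,000 passes to the descendants.
That amount (₹1,728,000) is divided into 4 shares of ₹432,000: Kofi, Ursula, and Idris each take ₹432,000; Bastian's ₹432,000 share passes to Bastian's issue.
Bastian's share (₹432,000) is divided into 3 shares of ₹144,000: Quinn, Niko, and Isolde each take ₹144,000.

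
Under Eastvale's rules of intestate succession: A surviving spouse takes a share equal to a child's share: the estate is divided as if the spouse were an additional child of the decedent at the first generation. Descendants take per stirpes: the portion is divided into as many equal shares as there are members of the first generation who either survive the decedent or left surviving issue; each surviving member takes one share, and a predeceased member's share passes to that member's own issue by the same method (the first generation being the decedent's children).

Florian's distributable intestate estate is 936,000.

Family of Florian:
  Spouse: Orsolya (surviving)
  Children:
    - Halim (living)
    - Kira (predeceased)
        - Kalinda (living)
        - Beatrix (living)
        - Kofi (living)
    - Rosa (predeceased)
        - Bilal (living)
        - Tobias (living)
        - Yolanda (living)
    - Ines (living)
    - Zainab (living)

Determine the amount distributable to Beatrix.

Beatrix receives 52,000.

The spouse counts as an additional share at the children's level, so there are 6 primary shares of 156,000. Orsolya takes one such share (156,000).
The children's combined portion (780,000) is divided into 5 shares of 156,000: Halim, Ines, and Zainab each take 156,000; Kira's 156,000 share passes to Kira's issue; Rosa's 156,000 share passes to Rosa's issue.
Kira's share (156,000) is divided into 3 shares of 52,000: Kalinda, Beatrix, and Kofi each take 52,000.
Rosa's share (156,000) is divided into 3 shares of 52,000: Bilal, Tobias, and Yolanda each take 52,000.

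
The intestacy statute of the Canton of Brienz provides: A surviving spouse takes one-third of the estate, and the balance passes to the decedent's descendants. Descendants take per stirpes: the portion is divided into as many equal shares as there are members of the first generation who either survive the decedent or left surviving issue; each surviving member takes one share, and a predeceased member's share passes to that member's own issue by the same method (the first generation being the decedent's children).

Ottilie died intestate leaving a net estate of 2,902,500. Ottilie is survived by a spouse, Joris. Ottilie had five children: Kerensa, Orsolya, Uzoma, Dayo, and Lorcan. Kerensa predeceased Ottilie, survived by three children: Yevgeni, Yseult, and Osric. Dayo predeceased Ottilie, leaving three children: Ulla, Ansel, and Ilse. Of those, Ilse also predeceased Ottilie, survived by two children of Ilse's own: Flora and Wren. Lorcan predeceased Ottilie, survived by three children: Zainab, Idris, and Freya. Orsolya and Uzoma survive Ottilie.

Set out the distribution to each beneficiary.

Joris: 967,500; Yevgeni: 129,000; Yseult: 129,000; Osric: 129,000; Orsolya: 387,000; Uzoma: 387,000; Ulla: 129,000; Ansel: 129,000; Flora: 64,500; Wren: 64,500; Zainab: 129,000; Idris: 129,000; Freya: 129,000

Joris takes one-third of 2,902,500 = 967,500. The remaining 1,935,000 passes to the descendants.
The descendants' portion (1,935,000) is divided into 5 shares of 387,000: Orsolya and Uzoma each take 387,000; Kerensa's 387,000 share passes to Kerensa's issue; Dayo's 387,000 share passes to Dayo's issue; Lorcan's 387,000 share passes to Lorcan's issue.
Kerensa's share (387,000) is divided into 3 shares of 129,000: Yevgeni, Yseult, and Osric each take 129,000.
Dayo's share (387,000) is divided into 3 shares of 129,000: Ulla and Ansel each take 129,000; Ilse's 129,000 share passes to Ilse's issue.
Ilse's share (129,000) is divided into 2 shares of 64,500: Flora and Wren each take 64,500.
Lorcan's share (387,000) is divided into 3 shares of 129,000: Zainab, Idris, and Freya each take 129,000.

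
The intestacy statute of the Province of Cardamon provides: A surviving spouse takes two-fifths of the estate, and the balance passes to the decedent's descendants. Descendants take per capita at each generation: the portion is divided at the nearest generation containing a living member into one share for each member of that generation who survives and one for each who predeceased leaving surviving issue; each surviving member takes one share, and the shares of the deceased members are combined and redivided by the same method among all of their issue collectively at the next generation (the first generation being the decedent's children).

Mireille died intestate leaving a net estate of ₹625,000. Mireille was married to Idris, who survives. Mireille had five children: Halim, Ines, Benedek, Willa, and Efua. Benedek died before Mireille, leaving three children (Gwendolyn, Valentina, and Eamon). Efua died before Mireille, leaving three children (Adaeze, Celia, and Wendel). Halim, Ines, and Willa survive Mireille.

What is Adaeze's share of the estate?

Adaeze receives ₹25,000.

Idris takes two-fifths of ₹625,000 = ₹250,000. The remaining ₹375,000 passes to the descendants.
The descendants' portion (₹375,000) is divided at the children's generation into 5 shares of ₹75,000. Halim, Ines, and Willa each take ₹75,000. The 2 shares of the deceased (Benedek and Efua) are combined into a pool of ₹150,000.
That pool (₹150,000) is divided at the grandchildren's generation equally among Gwendolyn, Valentina, Eamon, Adaeze, Celia, and Wendel: ₹25,000 each.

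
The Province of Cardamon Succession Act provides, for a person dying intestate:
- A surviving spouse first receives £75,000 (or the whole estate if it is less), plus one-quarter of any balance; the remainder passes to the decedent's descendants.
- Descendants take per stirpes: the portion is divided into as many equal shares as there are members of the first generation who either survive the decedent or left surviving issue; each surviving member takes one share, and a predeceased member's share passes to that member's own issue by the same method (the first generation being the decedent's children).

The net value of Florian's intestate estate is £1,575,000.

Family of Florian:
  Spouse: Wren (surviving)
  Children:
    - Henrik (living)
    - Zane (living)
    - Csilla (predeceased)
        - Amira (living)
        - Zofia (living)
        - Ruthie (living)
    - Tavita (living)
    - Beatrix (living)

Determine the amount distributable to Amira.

Wren first takes £75,000, leaving a balance of £1,500,000. Wren then takes one-quarter of the balance (£375,000), for a total of £450,000. The remaining £1,125,000 passes to the descendants.
The descendants' portion (£1,125,000) is divided into 5 shares of £225,000: Henrik, Zane, Tavita, and Beatrix each take £225,000; Csilla's £225,000 share passes to Csilla's issue.
Csilla's share (£225,000) is divided into 3 shares of £75,000: Amira, Zofia, and Ruthie each take £75,000.

Amira receives £75,000.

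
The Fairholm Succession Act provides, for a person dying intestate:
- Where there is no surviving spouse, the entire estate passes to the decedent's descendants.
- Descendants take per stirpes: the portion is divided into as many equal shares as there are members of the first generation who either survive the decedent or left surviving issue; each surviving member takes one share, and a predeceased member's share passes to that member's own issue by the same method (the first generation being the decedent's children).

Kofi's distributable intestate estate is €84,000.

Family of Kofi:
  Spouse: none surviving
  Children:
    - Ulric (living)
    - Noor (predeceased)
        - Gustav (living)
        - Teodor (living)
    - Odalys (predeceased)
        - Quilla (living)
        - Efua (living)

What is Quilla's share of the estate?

Quilla receives €14,000.

The entire €84,000 passes to the descendants.
That amount (€84,000) is divided into 3 shares of €28,000: Ulric takes €28,000; Noor's €28,000 share passes to Noor's issue; Odalys's €28,000 share passes to Odalys's issue.
Noor's share (€28,000) is divided into 2 shares of €14,000: Gustav and Teodor each take €14,000.
Odalys's share (€28,000) is divided into 2 shares of €14,000: Quilla and Efua each take €14,000.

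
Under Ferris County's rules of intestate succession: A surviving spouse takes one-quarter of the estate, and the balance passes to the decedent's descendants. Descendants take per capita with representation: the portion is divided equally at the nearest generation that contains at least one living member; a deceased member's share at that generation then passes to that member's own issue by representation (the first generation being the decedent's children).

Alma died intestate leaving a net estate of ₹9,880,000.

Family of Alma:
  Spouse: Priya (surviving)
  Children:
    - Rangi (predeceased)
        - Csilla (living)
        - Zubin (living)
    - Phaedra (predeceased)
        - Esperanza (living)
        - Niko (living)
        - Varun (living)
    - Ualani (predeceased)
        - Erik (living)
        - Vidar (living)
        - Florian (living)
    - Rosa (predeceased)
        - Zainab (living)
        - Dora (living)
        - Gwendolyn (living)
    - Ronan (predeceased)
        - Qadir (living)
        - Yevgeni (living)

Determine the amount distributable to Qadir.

Qadir receives ₹570,000.

Priya takes one-quarter of ₹9,880,000 = ₹2,470,000. The remaining ₹7,410,000 passes to the descendants.
No child survives, so the initial division is made at the grandchildren's generation.
The descendants' portion (₹7,410,000) is divided into 13 shares of ₹570,000: Csilla, Zubin, Esperanza, Niko, Varun, Erik, Vidar, Florian, Zainab, Dora, Gwendolyn, Qadir, and Yevgeni each take ₹570,000.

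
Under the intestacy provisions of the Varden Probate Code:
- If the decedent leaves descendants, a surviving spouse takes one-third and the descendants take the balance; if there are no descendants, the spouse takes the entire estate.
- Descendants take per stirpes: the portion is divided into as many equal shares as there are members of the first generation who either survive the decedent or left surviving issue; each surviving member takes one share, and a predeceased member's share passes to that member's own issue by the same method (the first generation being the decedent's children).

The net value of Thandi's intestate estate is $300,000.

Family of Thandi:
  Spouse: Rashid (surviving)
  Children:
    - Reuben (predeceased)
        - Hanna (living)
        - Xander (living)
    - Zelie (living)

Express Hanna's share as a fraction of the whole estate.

Rashid takes one-third of $300,000 = $100,000. The remaining $200,000 passes to the descendants.
The descendants' portion ($200,000) is divided into 2 shares of $100,000: Zelie takes $100,000; Reuben's $100,000 share passes to Reuben's issue.
Reuben's share ($100,000) is divided into 2 shares of $50,000: Hanna and Xander each take $50,000.

Hanna receives 1/6 of the estate.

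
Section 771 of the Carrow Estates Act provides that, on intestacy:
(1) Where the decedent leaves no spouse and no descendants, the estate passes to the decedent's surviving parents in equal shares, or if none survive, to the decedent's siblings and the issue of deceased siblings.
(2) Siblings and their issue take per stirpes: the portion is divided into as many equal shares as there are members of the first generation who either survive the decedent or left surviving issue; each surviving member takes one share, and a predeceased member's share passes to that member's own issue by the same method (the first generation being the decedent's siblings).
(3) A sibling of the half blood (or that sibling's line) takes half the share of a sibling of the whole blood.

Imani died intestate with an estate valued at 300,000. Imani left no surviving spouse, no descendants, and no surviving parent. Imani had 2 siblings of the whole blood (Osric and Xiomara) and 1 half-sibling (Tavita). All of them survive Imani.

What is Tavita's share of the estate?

Tavita receives 60,000.

The entire 300,000 passes to the siblings and their issue.
Counting each half-blood sibling's line as half a unit, there are 5/2 units in 300,000, so one unit is 120,000. Whole-blood lines (Osric and Xiomara) take 120,000 each; half-blood lines (Tavita) take 60,000 each.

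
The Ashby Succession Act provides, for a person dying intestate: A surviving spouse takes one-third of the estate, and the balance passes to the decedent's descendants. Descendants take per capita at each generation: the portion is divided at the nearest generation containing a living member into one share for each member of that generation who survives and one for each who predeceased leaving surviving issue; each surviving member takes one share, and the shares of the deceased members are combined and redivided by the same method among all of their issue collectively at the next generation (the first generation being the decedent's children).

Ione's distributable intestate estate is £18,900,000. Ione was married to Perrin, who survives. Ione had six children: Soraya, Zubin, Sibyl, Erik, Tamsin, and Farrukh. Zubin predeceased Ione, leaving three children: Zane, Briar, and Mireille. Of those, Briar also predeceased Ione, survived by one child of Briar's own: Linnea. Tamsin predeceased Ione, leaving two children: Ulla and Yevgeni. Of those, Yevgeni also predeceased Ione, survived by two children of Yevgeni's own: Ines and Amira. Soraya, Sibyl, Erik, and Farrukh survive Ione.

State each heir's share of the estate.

Perrin takes one-third of £18,900,000 = £6,300,000. The remaining £12,600,000 passes to the descendants.
The descendants' portion (£12,600,000) is divided at the children's generation into 6 shares of £2,100,000. Soraya, Sibyl, Erik, and Farrukh each take £2,100,000. The 2 shares of the deceased (Zubin and Tamsin) are combined into a pool of £4,200,000.
That pool (£4,200,000) is divided at the grandchildren's generation into 5 shares of £840,000. Zane, Mireille, and Ulla each take £840,000. The 2 shares of the deceased (Briar and Yevgeni) are combined into a pool of £1,680,000.
That pool (£1,680,000) is divided at the great-grandchildren's generation equally among Linnea, Ines, and Amira: £560,000 each.

Perrin: £6,300,000; Soraya: £2,100,000; Zane: £840,000; Linnea: £560,000; Mireille: £840,000; Sibyl: £2,100,000; Erik: £2,100,000; Ulla: £840,000; Ines: £560,000; Amira: £560,000; Farrukh: £2,100,000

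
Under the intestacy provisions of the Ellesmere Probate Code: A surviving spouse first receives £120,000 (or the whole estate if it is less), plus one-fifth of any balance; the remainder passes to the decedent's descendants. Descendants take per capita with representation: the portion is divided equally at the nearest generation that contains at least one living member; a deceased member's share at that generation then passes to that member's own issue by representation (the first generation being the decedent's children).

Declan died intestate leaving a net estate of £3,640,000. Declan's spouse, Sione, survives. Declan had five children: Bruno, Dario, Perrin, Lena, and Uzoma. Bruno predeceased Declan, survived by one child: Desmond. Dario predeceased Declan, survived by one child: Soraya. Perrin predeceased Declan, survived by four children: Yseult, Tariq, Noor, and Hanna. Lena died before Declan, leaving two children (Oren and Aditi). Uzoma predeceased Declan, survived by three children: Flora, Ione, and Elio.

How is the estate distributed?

Sione: £824,000; Desmond: £256,000; Soraya: £256,000; Yseult: £256,000; Tariq: £256,000; Noor: £256,000; Hanna: £256,000; Oren: £256,000; Aditi: £256,000; Flora: £256,000; Ione: £256,000; Elio: £256,000

Sione first takes £120,000, leaving a balance of £3,520,000. Sione then takes one-fifth of the balance (£704,000), for a total of £824,000. The remaining £2,816,000 passes to the descendants.
No child survives, so the initial division is made at the grandchildren's generation.
The descendants' portion (£2,816,000) is divided into 11 shares of £256,000: Desmond, Soraya, Yseult, Tariq, Noor, Hanna, Oren, Aditi, Flora, Ione, and Elio each take £256,000.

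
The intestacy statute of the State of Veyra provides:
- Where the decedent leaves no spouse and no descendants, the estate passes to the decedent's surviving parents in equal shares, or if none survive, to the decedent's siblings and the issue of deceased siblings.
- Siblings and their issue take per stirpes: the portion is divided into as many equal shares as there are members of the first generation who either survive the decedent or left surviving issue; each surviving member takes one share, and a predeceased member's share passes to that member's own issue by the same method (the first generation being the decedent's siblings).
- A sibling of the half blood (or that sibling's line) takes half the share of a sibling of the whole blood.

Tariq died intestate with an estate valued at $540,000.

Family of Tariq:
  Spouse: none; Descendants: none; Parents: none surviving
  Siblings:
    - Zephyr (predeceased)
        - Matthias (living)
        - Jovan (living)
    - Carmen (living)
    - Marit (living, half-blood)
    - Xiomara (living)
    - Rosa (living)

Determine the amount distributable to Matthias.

The entire $540,000 passes to the siblings and their issue.
Counting each half-blood sibling's line as half a unit, there are 9/2 units in $540,000, so one unit is $120,000. Whole-blood lines (Zephyr, Carmen, Xiomara, and Rosa) take $120,000 each; half-blood lines (Marit) take $60,000 each.
Zephyr's share ($120,000) is divided into 2 shares of $60,000: Matthias and Jovan each take $60,000.

Matthias receives $60,000.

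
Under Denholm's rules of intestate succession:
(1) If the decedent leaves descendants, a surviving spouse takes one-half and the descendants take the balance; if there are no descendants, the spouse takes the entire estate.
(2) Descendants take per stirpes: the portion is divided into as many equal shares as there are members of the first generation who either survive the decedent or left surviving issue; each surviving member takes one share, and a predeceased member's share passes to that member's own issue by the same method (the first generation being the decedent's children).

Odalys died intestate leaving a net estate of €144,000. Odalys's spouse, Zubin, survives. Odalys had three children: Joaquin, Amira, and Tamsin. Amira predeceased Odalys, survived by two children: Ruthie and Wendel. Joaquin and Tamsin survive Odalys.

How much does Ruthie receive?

Zubin takes one-half of €144,000 = €72,000. The remaining €72,000 passes to the descendants.
The descendants' portion (€72,000) is divided into 3 shares of €24,000: Joaquin and Tamsin each take €24,000; Amira's €24,000 share passes to Amira's issue.
Amira's share (€24,000) is divided into 2 shares of €12,000: Ruthie and Wendel each take €12,000.

Ruthie receives €12,000.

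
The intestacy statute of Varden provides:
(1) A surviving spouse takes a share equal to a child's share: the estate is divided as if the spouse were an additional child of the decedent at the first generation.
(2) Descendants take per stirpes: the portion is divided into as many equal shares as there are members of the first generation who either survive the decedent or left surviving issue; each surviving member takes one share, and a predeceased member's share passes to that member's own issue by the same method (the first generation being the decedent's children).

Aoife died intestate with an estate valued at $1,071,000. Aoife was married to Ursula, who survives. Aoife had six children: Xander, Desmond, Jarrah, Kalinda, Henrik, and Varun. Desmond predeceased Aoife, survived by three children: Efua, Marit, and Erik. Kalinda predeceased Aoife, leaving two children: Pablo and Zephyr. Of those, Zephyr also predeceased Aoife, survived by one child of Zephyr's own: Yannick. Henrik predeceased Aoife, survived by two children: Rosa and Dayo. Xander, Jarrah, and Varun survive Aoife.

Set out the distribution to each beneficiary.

The spouse counts as an additional share at the children's level, so there are 7 primary shares of $153,000. Ursula takes one such share ($153,000).
The children's combined portion ($918,000) is divided into 6 shares of $153,000: Xander, Jarrah, and Varun each take $153,000; Desmond's $153,000 share passes to Desmond's issue; Kalinda's $153,000 share passes to Kalinda's issue; Henrik's $153,000 share passes to Henrik's issue.
Desmond's share ($153,000) is divided into 3 shares of $51,000: Efua, Marit, and Erik each take $51,000.
Kalinda's share ($153,000) is divided into 2 shares of $76,500: Pablo takes $76,500; Zephyr's $76,500 share passes to Zephyr's issue.
Zephyr's share ($76,500) passes entirely to Yannick.
Henrik's share ($153,000) is divided into 2 shares of $76,500: Rosa and Dayo each take $76,500.

Ursula: $153,000; Xander: $153,000; Efua: $51,000; Marit: $51,000; Erik: $51,000; Jarrah: $153,000; Pablo: $76,500; Yannick: $76,500; Rosa: $76,500; Dayo: $76,500; Varun: $153,000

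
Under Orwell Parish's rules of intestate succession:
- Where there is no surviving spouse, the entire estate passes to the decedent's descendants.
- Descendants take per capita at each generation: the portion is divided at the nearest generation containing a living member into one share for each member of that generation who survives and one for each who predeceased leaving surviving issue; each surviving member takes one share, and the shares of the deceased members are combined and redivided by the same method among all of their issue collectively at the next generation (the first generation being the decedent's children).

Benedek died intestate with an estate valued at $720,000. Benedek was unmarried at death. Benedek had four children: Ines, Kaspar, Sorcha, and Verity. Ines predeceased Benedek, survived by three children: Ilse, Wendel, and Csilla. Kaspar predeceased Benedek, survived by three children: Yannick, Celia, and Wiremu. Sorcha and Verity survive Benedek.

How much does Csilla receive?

Csilla receives $60,000.

The entire $720,000 passes to the descendants.
That amount ($720,000) is divided at the children's generation into 4 shares of $180,000. Sorcha and Verity each take $180,000. The 2 shares of the deceased (Ines and Kaspar) are combined into a pool of $360,000.
That pool ($360,000) is divided at the grandchildren's generation equally among Ilse, Wendel, Csilla, Yannick, Celia, and Wiremu: $60,000 each.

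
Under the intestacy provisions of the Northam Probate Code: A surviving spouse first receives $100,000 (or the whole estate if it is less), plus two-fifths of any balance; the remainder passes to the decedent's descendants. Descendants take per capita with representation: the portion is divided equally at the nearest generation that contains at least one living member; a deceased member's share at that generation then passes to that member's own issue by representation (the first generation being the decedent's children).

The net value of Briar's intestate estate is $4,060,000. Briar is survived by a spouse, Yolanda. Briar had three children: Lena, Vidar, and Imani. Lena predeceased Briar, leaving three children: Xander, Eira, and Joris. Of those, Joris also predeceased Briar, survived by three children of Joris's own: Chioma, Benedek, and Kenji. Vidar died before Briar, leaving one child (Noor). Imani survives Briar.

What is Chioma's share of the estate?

Yolanda first takes $100,000, leaving a balance of $3,960,000. Yolanda then takes two-fifths of the balance ($1,584,000), for a total of $1,684,000. The remaining $2,376,000 passes to the descendants.
The descendants' portion ($2,376,000) is divided into 3 shares of $792,000: Imani takes $792,000; Lena's $792,000 share passes to Lena's issue; Vidar's $792,000 share passes to Vidar's issue.
Lena's share ($792,000) is divided into 3 shares of $264,000: Xander and Eira each take $264,000; Joris's $264,000 share passes to Joris's issue.
Joris's share ($264,000) is divided into 3 shares of $88,000: Chioma, Benedek, and Kenji each take $88,000.
Vidar's share ($792,000) passes entirely to Noor.

Chioma receives $88,000.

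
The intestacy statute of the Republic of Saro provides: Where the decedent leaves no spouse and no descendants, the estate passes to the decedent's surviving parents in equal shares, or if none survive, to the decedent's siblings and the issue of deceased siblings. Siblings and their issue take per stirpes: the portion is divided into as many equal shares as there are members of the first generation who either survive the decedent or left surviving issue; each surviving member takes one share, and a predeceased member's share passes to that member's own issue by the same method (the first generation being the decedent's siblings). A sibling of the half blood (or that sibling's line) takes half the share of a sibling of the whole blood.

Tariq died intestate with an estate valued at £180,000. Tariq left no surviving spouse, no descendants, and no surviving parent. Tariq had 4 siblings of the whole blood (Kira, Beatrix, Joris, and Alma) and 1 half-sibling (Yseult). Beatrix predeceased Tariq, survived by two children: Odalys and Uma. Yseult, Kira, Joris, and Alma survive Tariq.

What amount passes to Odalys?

The entire £180,000 passes to the siblings and their issue.
Counting each half-blood sibling's line as half a unit, there are 9/2 units in £180,000, so one unit is £40,000. Whole-blood lines (Kira, Beatrix, Joris, and Alma) take £40,000 each; half-blood lines (Yseult) take £20,000 each.
Beatrix's share (£40,000) is divided into 2 shares of £20,000: Odalys and Uma each take £20,000.

Odalys receives £20,000.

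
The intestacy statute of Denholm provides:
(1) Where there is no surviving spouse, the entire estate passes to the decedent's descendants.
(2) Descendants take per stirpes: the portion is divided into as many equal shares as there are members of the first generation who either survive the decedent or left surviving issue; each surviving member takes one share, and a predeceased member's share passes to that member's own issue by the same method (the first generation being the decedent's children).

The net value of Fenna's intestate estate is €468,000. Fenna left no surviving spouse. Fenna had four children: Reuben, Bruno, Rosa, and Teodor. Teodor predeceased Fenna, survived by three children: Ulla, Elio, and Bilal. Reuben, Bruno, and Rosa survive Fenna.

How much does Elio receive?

The entire €468,000 passes to the descendants.
That amount (€468,000) is divided into 4 shares of €117,000: Reuben, Bruno, and Rosa each take €117,000; Teodor's €117,000 share passes to Teodor's issue.
Teodor's share (€117,000) is divided into 3 shares of €39,000: Ulla, Elio, and Bilal each take €39,000.

Elio receives €39,000.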